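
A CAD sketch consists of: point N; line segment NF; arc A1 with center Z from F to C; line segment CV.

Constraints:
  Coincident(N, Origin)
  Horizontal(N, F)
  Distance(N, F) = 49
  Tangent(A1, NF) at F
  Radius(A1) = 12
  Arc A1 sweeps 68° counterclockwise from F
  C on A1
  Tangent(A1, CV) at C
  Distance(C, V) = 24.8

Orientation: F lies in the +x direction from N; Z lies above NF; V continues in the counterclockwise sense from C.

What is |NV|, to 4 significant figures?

75.82

N is at the origin; N and F share the same y with |NF| = 49.0 and F on the +x side, so F = (49.00, 0.000). A1 meets NF tangentially, so ZF is at right angles to NF, so Z = F + (0, 12) = (49.00, 12.00). On A1, F sits at bearing -90° from Z; a 68° counterclockwise sweep puts C at bearing -22°, so C = Z + 12.0·(cos -22°, sin -22°) = (60.13, 7.505). Tangency of A1 to CV means the radius ZC is perpendicular to CV, so CV runs along (−sin -22°, cos -22°); with |CV| = 24.8, V = (69.42, 30.50). Then |NV| = |V − N| = 75.82.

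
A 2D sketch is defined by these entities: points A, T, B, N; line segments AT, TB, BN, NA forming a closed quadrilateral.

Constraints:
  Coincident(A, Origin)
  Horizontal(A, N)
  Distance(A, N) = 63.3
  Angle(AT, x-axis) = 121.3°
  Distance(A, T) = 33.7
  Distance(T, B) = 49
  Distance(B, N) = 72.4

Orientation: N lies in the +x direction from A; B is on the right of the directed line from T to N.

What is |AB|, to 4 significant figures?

20.07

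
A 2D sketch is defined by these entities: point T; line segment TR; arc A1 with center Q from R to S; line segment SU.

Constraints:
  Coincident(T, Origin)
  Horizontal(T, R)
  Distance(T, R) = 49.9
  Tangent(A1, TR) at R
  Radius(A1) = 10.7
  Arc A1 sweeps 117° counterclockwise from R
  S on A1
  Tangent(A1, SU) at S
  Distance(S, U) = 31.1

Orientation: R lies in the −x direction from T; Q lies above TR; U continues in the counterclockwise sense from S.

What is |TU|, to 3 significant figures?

69.6

T is at the origin; T and R share the same y with |TR| = 49.9 and R on the −x side, so R = (-49.9, 0.00). A1 meets TR tangentially, so QR is at right angles to TR, so Q = R + (0, 10.7) = (-49.9, 10.7). On A1, R sits at bearing -90° from Q; a 117° counterclockwise sweep puts S at bearing 27°, so S = Q + 10.7·(cos 27°, sin 27°) = (-40.4, 15.6). Since A1 is tangent to SU there, QS ⟂ SU, so SU runs along (−sin 27°, cos 27°); with |SU| = 31.1, U = (-54.5, 43.3). Then |TU| = |U − T| = 69.6.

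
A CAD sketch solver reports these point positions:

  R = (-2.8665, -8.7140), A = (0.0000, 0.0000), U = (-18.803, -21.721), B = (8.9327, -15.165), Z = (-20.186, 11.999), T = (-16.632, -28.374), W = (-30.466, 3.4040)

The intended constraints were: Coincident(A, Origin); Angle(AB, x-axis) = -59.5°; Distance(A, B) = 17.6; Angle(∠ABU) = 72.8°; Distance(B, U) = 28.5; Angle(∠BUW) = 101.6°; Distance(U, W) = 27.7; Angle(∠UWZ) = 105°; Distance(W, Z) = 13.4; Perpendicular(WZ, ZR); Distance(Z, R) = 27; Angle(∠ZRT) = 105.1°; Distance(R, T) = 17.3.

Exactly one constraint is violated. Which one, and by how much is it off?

Distance(R, T) = 17.3 — off by 6.70.

A = (0.00, 0.00) ✓; AB at -59.50° ✓; |AB| = 17.60 ✓; ∠ABU = 72.80° ✓; |BU| = 28.50 ✓; ∠BUW = 101.6° ✓; |UW| = 27.70 ✓; ∠UWZ = 105.0° ✓; |WZ| = 13.40 ✓; ∠(WZ, ZR) = 90.00° ✓; |ZR| = 27.00 ✓; ∠ZRT = 105.1° ✓; |RT| = 24.00 ✗.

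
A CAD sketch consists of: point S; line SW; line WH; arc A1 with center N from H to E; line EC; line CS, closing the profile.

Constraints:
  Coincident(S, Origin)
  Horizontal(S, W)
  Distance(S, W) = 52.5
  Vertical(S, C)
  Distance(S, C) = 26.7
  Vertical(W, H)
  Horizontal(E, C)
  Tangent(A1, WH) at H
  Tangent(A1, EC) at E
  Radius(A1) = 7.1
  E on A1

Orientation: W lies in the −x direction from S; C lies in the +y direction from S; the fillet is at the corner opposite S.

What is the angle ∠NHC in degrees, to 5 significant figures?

7.7018°

S is at the origin; S and W share the same y with |SW| = 52.5 and W on the −x side, so W = (-52.500, 0.0000). SC is vertical with |SC| = 26.7 and C on the +y side, so C = (0.0000, 26.700). The virtual corner opposite S is at (-52.500, 26.700). The tangent condition forces NH to be normal to WH and A1 meets EC tangentially, so NE is at right angles to EC, with radius 7.1, so the center N sits 7.1 in from both sides at N = (-45.400, 19.600). That places the tangent points at H = (-52.500, 19.600) on WH and E = (-45.400, 26.700) on EC. Then cos ∠NHC = HN·HC / (|HN||HC|), giving 7.7018°.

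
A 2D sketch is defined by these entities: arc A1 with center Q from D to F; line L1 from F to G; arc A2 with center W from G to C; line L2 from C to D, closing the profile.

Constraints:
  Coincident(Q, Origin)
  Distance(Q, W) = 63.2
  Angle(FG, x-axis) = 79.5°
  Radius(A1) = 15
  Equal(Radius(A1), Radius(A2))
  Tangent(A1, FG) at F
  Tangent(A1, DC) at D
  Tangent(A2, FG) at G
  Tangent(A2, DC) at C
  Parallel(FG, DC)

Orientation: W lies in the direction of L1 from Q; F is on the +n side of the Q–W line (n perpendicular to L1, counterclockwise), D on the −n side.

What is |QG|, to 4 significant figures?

64.96

Tangency of A1 to both parallel lines with radius 15.0 puts F and D at Q ± 15.0·n: F = (-14.75, 2.734), D = (14.75, -2.734). Equal radii place G and C the same way about W: G = W + 15.0·n = (-3.232, 64.88), C = W − 15.0·n = (26.27, 59.41). Then |QG| = |G − Q| = 64.96.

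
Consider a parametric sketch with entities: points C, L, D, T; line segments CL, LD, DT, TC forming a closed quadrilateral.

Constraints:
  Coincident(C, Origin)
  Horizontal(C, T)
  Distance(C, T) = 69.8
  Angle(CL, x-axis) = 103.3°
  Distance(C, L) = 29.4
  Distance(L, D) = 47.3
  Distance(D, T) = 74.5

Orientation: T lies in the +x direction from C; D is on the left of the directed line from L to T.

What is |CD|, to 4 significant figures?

67.15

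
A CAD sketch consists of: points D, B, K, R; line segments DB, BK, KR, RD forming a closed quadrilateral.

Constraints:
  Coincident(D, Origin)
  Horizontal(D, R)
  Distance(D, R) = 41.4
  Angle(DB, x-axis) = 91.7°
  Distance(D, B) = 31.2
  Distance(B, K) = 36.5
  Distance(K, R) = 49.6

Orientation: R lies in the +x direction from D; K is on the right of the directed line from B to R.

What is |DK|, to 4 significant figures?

9.227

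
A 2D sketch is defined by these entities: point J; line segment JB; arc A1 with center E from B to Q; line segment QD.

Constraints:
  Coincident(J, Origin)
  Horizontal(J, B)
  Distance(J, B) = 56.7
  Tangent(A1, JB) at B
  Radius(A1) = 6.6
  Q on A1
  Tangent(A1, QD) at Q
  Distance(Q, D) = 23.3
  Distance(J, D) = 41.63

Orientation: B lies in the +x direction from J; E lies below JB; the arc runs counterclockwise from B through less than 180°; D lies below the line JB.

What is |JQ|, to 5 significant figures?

51.742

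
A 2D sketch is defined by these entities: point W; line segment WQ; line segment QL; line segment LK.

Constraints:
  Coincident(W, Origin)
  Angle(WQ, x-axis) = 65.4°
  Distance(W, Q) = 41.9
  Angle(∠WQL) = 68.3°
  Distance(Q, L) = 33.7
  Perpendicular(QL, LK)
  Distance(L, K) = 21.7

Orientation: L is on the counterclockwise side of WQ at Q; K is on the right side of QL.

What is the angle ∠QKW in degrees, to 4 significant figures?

40.51°

W is at the origin; WQ runs at 65.4° with length 41.9, so Q = 41.9·(cos 65.4°, sin 65.4°) = (17.44, 38.10). ∠WQL = 68.3°, so QL runs at 65.4° + (180° − 68.3°) = 177.1° from the x-axis; with |QL| = 33.7, L = Q + 33.7·(cos 177.1°, sin 177.1°) = (-16.21, 39.80). QL is perpendicular to LK; with |LK| = 21.7 on the right of QL, K = L + 21.7·(0.05059, 0.9987) = (-15.12, 61.47). Then cos ∠QKW = KQ·KW / (|KQ||KW|), giving 40.51°.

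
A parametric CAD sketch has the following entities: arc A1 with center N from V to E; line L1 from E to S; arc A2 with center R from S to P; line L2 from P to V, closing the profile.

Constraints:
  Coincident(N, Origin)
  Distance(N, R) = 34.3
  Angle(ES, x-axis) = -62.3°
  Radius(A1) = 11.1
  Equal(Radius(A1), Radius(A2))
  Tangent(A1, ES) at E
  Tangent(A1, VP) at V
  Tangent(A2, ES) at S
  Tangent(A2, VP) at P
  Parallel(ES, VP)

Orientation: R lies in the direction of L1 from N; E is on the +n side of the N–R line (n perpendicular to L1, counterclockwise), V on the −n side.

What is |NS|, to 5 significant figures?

36.051

Tangency of A1 to both parallel lines with radius 11.1 puts E and V at N ± 11.1·n: E = (9.8279, 5.1597), V = (-9.8279, -5.1597). Equal radii place S and P the same way about R: S = R + 11.1·n = (25.772, -25.209), P = R − 11.1·n = (6.1162, -35.529). Then |NS| = |S − N| = 36.051.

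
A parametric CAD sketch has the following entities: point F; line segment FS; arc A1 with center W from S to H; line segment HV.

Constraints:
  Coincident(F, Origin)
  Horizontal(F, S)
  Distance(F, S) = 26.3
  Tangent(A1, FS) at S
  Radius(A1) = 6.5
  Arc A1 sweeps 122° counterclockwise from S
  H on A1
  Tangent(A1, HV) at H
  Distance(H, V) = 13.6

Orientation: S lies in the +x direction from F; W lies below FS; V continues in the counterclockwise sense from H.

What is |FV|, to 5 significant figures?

35.285

F is at the origin; FS is horizontal with |FS| = 26.3 and S on the +x side, so S = (26.300, 0.0000). The tangent condition forces WS to be normal to FS, so W = S + (0, -6.5) = (26.300, -6.5000). On A1, S sits at bearing 90° from W; a 122° counterclockwise sweep puts H at bearing 212°, so H = W + 6.5·(cos 212°, sin 212°) = (20.788, -9.9445). Since A1 is tangent to HV there, WH ⟂ HV, so HV runs along (−sin 212°, cos 212°); with |HV| = 13.6, V = (27.995, -21.478). Then |FV| = |V − F| = 35.285.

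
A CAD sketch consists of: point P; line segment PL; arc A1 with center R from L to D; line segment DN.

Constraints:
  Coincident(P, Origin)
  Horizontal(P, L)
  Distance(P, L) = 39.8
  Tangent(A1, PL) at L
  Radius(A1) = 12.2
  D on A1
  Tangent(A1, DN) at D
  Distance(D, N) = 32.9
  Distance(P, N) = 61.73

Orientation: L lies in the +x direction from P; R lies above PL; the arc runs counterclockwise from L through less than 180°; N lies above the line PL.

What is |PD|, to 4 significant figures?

53.81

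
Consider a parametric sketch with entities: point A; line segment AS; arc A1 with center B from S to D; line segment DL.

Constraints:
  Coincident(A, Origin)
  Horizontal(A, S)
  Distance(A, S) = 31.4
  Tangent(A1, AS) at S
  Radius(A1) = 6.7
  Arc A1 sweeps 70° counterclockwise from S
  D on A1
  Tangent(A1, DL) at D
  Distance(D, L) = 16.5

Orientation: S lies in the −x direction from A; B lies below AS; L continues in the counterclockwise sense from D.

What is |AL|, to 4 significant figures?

47.70

A is at the origin; A and S share the same y with |AS| = 31.4 and S on the −x side, so S = (-31.40, 0.000). The tangent condition forces BS to be normal to AS, so B = S + (0, -6.7) = (-31.40, -6.700). On A1, S sits at bearing 90° from B; a 70° counterclockwise sweep puts D at bearing 160°, so D = B + 6.7·(cos 160°, sin 160°) = (-37.70, -4.408). The tangent condition forces BD to be normal to DL, so DL runs along (−sin 160°, cos 160°); with |DL| = 16.5, L = (-43.34, -19.91). Then |AL| = |L − A| = 47.70.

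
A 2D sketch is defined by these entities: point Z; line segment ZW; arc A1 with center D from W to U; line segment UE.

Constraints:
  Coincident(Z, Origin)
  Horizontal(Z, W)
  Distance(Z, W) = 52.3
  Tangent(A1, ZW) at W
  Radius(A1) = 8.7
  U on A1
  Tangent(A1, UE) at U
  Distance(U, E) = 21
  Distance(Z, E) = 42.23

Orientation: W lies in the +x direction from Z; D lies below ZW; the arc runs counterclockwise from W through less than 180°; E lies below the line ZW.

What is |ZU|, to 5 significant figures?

44.789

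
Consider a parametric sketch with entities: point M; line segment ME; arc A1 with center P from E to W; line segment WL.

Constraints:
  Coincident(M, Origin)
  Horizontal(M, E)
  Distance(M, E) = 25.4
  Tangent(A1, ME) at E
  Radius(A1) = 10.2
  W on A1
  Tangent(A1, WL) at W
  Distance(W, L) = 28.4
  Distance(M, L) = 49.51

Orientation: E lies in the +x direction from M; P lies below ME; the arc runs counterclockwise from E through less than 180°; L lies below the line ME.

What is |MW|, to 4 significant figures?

21.96

Checks: |PW| = 10.20 ✓; ∠(PW, WL) = 90.00° ✓; |WL| = 28.40 ✓; |ML| = 49.51 ✓.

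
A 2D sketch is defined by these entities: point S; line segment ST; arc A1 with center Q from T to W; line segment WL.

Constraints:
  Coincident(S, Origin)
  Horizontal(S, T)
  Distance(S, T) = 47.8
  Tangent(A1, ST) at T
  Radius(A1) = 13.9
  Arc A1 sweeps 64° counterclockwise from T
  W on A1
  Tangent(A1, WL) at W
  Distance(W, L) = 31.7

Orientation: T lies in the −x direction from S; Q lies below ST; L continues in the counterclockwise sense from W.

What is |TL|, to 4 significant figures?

44.88

S is at the origin; ST is horizontal with |ST| = 47.8 and T on the −x side, so T = (-47.80, 0.000). A1 meets ST tangentially, so QT is at right angles to ST, so Q = T + (0, -13.9) = (-47.80, -13.90). On A1, T sits at bearing 90° from Q; a 64° counterclockwise sweep puts W at bearing 154°, so W = Q + 13.9·(cos 154°, sin 154°) = (-60.29, -7.807). The tangent condition forces QW to be normal to WL, so WL runs along (−sin 154°, cos 154°); with |WL| = 31.7, L = (-74.19, -36.30). Then |TL| = |L − T| = 44.88.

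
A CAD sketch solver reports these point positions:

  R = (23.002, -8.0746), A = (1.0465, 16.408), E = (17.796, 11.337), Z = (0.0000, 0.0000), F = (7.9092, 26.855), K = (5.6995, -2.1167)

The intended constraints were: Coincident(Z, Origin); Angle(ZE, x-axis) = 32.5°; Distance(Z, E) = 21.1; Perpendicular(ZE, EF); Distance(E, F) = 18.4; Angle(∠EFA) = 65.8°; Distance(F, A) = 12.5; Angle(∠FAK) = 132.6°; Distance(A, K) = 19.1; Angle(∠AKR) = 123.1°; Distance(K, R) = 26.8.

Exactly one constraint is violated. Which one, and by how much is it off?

Distance(K, R) = 26.8 — off by 8.50.

Z = (0.00, 0.00) ✓; ZE at 32.50° ✓; |ZE| = 21.10 ✓; ∠(ZE, EF) = 90.00° ✓; |EF| = 18.40 ✓; ∠EFA = 65.80° ✓; |FA| = 12.50 ✓; ∠FAK = 132.6° ✓; |AK| = 19.10 ✓; ∠AKR = 123.1° ✓; |KR| = 18.30 ✗.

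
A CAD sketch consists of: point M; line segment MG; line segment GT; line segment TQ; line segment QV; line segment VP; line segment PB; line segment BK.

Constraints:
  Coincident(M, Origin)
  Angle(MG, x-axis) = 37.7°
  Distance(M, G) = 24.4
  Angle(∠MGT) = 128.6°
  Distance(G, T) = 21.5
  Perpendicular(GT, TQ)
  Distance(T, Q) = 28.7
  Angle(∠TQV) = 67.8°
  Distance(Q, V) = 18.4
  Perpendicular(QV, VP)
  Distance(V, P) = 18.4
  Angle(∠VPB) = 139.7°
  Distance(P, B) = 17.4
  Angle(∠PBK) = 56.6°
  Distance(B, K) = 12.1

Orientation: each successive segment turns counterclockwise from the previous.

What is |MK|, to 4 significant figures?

42.12

M is at the origin; MG runs at 37.7° with length 24.4, so G = (19.31, 14.92). ∠MGT = 128.6° gives GT at 89.10° from the x-axis; with |GT| = 21.5, T = (19.64, 36.42). The perpendicularity gives TQ at right angles to GT, so TQ runs at 179.1°; with |TQ| = 28.7, Q = (-9.053, 36.87). ∠TQV = 67.8° gives QV at -68.70° from the x-axis; with |QV| = 18.4, V = (-2.369, 19.73). QV is perpendicular to VP, so VP runs at 21.30°; with |VP| = 18.4, P = (14.77, 26.41). ∠VPB = 139.7° gives PB at 61.60° from the x-axis; with |PB| = 17.4, B = (23.05, 41.72). ∠PBK = 56.6° gives BK at -175.0° from the x-axis; with |BK| = 12.1, K = (11.00, 40.66). Then |MK| = |K − M| = 42.12.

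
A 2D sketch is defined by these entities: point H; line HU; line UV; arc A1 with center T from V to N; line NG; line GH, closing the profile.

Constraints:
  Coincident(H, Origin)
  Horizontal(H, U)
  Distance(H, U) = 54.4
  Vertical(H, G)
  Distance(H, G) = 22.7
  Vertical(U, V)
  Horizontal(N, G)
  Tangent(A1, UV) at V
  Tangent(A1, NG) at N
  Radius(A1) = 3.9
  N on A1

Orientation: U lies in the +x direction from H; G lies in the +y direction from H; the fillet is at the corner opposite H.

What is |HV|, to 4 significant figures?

57.56

H is at the origin; H and U share the same y with |HU| = 54.4 and U on the +x side, so U = (54.40, 0.000). H and G share the same x with |HG| = 22.7 and G on the +y side, so G = (0.000, 22.70). The virtual corner opposite H is at (54.40, 22.70). A1 meets UV tangentially, so TV is at right angles to UV and tangency of A1 to NG means the radius TN is perpendicular to NG, with radius 3.9, so the center T sits 3.9 in from both sides at T = (50.50, 18.80). That places the tangent points at V = (54.40, 18.80) on UV and N = (50.50, 22.70) on NG. Then |HV| = |V − H| = 57.56.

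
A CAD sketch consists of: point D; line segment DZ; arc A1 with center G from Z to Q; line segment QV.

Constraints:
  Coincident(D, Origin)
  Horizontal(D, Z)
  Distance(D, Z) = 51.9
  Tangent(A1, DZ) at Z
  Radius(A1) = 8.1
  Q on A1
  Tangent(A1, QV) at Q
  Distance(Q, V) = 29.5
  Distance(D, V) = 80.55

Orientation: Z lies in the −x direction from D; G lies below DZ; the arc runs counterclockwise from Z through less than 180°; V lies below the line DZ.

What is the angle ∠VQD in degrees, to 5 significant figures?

129.39°

Checks: |GQ| = 8.100 ✓; ∠(GQ, QV) = 90.00° ✓; |QV| = 29.50 ✓; |DV| = 80.55 ✓.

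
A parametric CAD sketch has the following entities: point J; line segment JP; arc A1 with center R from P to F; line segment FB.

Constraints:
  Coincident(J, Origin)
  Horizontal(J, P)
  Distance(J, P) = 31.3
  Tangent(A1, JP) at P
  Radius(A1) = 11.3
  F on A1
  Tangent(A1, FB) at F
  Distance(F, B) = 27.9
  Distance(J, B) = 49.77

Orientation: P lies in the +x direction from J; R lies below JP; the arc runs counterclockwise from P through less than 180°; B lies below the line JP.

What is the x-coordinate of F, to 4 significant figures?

20.42

J is at the origin; J and P share the same y with |JP| = 31.3 and P on the +x side, so P = (31.30, 0.000). Tangency of A1 to JP means the radius RP is perpendicular to JP, so R = P + (0, -11.3) = (31.30, -11.30). Since RF ⟂ FB (tangency), |RB| = √(11.3² + 27.9²) = 30.10 regardless of where F sits on A1. So B lies on both circle(J, 49.77) and circle(R, 30.10); the below-JP intersection is B = (27.91, -41.21). F is the foot of the tangent from B: F = (20.42, -14.33).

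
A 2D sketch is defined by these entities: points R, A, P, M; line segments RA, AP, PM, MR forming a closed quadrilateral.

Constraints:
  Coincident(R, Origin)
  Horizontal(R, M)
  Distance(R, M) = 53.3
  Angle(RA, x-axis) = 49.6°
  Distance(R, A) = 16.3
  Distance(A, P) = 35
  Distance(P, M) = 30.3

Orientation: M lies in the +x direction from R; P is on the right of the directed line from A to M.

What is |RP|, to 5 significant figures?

33.581

Checks: |AP| = 35.00 ✓; |PM| = 30.30 ✓.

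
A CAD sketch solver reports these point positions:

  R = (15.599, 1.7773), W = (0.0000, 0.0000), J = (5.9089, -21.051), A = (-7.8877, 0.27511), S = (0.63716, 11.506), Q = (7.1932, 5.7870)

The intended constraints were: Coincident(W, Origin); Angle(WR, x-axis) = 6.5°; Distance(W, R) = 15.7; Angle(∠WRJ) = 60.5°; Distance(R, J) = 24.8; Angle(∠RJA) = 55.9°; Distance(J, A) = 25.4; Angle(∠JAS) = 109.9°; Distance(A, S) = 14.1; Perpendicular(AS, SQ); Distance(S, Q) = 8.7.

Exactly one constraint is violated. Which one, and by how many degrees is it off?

Perpendicular(AS, SQ) — off by 3.90°.

W = (0.00, 0.00) ✓; WR at 6.500° ✓; |WR| = 15.70 ✓; ∠WRJ = 60.50° ✓; |RJ| = 24.80 ✓; ∠RJA = 55.90° ✓; |JA| = 25.40 ✓; ∠JAS = 109.9° ✓; |AS| = 14.10 ✓; ∠(AS, SQ) = 93.90° ✗; |SQ| = 8.700 ✓.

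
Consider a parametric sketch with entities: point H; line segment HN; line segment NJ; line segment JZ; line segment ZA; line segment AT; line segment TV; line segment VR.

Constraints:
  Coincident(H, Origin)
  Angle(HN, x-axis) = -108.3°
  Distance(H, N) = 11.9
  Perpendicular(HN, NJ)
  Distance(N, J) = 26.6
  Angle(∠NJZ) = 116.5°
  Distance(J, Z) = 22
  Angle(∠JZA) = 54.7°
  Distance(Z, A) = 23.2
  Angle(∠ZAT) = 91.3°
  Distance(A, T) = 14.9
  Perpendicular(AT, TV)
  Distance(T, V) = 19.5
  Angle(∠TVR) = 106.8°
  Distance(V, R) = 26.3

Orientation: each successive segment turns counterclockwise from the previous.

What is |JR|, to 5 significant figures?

32.345

H is at the origin; HN runs at -108.3° with length 11.9, so N = (-3.7365, -11.298). HN ⟂ NJ, so NJ runs at -18.300°; with |NJ| = 26.6, J = (21.518, -19.650). ∠NJZ = 116.5° gives JZ at 45.200° from the x-axis; with |JZ| = 22.0, Z = (37.020, -4.0398). ∠JZA = 54.7° gives ZA at 170.50° from the x-axis; with |ZA| = 23.2, A = (14.138, -0.21070). ∠ZAT = 91.3° gives AT at -100.80° from the x-axis; with |AT| = 14.9, T = (11.346, -14.847). AT is perpendicular to TV, so TV runs at -10.800°; with |TV| = 19.5, V = (30.501, -18.501). ∠TVR = 106.8° gives VR at 62.400° from the x-axis; with |VR| = 26.3, R = (42.686, 4.8064). Then |JR| = |R − J| = 32.345.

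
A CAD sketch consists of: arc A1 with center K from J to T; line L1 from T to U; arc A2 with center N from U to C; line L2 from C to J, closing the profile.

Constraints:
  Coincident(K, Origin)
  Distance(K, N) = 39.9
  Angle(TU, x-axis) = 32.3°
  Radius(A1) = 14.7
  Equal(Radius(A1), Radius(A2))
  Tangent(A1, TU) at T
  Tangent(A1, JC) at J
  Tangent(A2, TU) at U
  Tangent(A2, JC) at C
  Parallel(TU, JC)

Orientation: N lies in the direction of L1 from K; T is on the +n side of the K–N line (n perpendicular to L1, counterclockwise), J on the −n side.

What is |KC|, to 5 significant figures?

42.522

Tangency of A1 to both parallel lines with radius 14.7 puts T and J at K ± 14.7·n: T = (-7.8550, 12.425), J = (7.8550, -12.425). Equal radii place U and C the same way about N: U = N + 14.7·n = (25.871, 33.746), C = N − 14.7·n = (41.581, 8.8953). Then |KC| = |C − K| = 42.522.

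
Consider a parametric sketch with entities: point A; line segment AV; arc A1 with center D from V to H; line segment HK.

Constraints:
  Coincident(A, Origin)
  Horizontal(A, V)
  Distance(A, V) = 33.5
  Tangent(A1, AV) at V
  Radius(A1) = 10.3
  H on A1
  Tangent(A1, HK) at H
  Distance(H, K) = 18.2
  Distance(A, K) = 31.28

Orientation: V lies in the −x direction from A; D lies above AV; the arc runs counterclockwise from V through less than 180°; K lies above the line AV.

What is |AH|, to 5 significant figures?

24.753

Checks: A.y = 0.00, V.y = 0.00 ✓; |DH| = 10.30 ✓; ∠(DH, HK) = 90.00° ✓; |HK| = 18.20 ✓; |AK| = 31.28 ✓.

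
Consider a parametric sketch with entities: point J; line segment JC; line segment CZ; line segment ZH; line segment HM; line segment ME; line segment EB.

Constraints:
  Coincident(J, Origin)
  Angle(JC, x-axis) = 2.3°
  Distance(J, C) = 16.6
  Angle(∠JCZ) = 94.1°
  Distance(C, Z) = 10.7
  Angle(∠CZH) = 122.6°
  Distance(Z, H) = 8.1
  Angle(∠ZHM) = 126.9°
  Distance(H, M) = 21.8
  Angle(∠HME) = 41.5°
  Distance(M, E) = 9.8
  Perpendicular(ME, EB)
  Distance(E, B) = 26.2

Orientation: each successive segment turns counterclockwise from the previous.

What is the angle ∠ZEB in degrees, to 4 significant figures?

48.45°

∠HME = 41.5° gives ME at -22.80° from the x-axis; with |ME| = 9.8, E = (-1.376, 5.150). ME ⟂ EB, so EB runs at 67.20°; with |EB| = 26.2, B = (8.777, 29.30). Then cos ∠ZEB = EZ·EB / (|EZ||EB|), giving 48.45°.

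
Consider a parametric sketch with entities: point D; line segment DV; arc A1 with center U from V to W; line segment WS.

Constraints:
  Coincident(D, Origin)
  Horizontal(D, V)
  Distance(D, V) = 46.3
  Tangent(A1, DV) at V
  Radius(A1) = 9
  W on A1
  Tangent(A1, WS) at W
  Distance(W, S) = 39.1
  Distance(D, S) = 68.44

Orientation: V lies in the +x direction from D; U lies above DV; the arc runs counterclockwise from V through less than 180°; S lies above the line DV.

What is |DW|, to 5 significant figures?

56.167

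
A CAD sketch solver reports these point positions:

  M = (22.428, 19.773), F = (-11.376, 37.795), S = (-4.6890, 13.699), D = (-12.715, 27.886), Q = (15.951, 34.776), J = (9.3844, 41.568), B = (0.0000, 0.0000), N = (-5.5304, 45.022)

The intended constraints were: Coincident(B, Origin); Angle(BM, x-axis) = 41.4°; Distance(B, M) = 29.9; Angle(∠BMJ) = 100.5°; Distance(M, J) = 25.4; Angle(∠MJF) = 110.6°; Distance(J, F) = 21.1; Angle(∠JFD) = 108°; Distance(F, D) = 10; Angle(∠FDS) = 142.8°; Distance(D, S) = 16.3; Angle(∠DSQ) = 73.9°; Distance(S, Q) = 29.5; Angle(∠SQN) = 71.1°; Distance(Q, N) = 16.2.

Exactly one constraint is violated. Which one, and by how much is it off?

Distance(Q, N) = 16.2 — off by 7.60.

B = (0.00, 0.00) ✓; BM at 41.40° ✓; |BM| = 29.90 ✓; ∠BMJ = 100.5° ✓; |MJ| = 25.40 ✓; ∠MJF = 110.6° ✓; |JF| = 21.10 ✓; ∠JFD = 108.0° ✓; |FD| = 9.999 ✓; ∠FDS = 142.8° ✓; |DS| = 16.30 ✓; ∠DSQ = 73.90° ✓; |SQ| = 29.50 ✓; ∠SQN = 71.10° ✓; |QN| = 23.80 ✗.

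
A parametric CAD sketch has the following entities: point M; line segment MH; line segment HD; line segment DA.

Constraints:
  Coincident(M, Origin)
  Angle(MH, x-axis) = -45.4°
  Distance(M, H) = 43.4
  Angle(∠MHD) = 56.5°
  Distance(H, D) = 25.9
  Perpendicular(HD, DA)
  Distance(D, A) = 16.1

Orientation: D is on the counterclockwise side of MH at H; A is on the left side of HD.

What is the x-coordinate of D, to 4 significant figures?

35.81

M is at the origin; MH runs at -45.4° with length 43.4, so H = 43.4·(cos -45.4°, sin -45.4°) = (30.47, -30.90). ∠MHD = 56.5°, so HD runs at -45.4° + (180° − 56.5°) = 78.10° from the x-axis; with |HD| = 25.9, D = H + 25.9·(cos 78.10°, sin 78.10°) = (35.81, -5.559). So D.x = 35.81.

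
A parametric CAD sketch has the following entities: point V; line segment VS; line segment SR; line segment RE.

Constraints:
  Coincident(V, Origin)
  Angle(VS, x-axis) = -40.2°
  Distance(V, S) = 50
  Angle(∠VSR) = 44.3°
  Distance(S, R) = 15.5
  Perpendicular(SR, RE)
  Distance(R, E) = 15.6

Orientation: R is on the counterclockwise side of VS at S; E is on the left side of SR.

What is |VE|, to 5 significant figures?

28.014

∠VSR = 44.3°, so SR runs at -40.2° + (180° − 44.3°) = 95.500° from the x-axis; with |SR| = 15.5, R = S + 15.5·(cos 95.500°, sin 95.500°) = (36.704, -16.844). The perpendicularity gives RE at right angles to SR; with |RE| = 15.6 on the left of SR, E = R + 15.6·(-0.99540, -0.095846) = (21.176, -18.339). Then |VE| = |E − V| = 28.014.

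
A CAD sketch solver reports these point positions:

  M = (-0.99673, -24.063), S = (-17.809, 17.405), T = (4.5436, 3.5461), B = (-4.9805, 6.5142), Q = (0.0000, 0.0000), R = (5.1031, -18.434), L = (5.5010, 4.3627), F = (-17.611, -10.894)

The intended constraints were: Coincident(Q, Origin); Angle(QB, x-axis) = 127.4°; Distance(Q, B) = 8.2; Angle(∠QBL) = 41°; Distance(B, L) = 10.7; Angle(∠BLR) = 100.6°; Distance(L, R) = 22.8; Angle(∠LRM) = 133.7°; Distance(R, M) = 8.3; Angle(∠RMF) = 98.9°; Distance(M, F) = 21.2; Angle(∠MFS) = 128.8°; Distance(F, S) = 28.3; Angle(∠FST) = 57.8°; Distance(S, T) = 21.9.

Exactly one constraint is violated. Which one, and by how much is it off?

Distance(S, T) = 21.9 — off by 4.40.

Q = (0.00, 0.00) ✓; QB at 127.4° ✓; |QB| = 8.200 ✓; ∠QBL = 41.00° ✓; |BL| = 10.70 ✓; ∠BLR = 100.6° ✓; |LR| = 22.80 ✓; ∠LRM = 133.7° ✓; |RM| = 8.300 ✓; ∠RMF = 98.90° ✓; |MF| = 21.20 ✓; ∠MFS = 128.8° ✓; |FS| = 28.30 ✓; ∠FST = 57.80° ✓; |ST| = 26.30 ✗.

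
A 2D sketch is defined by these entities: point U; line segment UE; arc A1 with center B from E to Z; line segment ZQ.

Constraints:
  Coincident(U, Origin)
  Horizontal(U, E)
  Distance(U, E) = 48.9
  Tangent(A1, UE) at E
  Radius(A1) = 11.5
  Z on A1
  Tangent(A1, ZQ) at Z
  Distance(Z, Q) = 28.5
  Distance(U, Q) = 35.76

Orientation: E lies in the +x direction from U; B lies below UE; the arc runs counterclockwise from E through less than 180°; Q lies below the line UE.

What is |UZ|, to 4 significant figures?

39.92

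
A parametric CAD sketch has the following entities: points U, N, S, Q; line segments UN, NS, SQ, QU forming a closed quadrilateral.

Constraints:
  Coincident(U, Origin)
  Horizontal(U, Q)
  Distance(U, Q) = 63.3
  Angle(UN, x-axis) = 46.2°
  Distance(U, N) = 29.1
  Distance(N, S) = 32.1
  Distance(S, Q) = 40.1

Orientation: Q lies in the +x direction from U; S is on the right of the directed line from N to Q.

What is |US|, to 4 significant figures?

26.92

U is at the origin; UQ is horizontal with |UQ| = 63.3 and Q in +x, so Q = (63.3, 0). UN runs at 46.2° with |UN| = 29.1, so N = (20.14, 21.00). S is determined by |NS| = 32.1 and |SQ| = 40.1 together: it lies at the intersection of circle(N, 32.1) and circle(Q, 40.1). With |NQ| = 48.00, the foot of the radical line on NQ is 17.98 from N and the perpendicular offset is √(32.1² − 17.98²) = 26.59. Taking the right-of-NQ solution: S = (24.67, -10.78).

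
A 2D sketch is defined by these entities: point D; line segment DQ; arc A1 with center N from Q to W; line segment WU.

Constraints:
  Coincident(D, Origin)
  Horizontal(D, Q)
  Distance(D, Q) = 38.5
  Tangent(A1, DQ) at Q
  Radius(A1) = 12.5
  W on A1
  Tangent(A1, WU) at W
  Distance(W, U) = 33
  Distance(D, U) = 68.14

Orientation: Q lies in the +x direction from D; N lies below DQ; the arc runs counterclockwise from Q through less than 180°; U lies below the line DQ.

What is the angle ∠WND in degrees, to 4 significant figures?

58.76°

Checks: |NW| = 12.50 ✓; ∠(NW, WU) = 90.00° ✓; |WU| = 33.00 ✓; |DU| = 68.14 ✓.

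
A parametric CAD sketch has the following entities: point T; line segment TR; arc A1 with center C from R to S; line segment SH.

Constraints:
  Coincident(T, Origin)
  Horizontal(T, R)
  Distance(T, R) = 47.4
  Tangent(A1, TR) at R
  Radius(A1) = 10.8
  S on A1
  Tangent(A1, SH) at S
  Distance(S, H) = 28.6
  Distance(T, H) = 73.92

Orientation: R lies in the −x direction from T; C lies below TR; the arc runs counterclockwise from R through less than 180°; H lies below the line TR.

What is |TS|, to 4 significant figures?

58.51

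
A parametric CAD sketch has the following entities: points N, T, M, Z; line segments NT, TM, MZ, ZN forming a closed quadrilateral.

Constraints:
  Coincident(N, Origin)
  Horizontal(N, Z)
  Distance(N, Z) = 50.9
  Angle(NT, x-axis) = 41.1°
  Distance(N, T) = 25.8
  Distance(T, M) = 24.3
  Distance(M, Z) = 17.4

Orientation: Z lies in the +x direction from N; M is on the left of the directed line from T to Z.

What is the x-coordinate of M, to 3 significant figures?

43.7

Checks: |TM| = 24.30 ✓; |MZ| = 17.40 ✓.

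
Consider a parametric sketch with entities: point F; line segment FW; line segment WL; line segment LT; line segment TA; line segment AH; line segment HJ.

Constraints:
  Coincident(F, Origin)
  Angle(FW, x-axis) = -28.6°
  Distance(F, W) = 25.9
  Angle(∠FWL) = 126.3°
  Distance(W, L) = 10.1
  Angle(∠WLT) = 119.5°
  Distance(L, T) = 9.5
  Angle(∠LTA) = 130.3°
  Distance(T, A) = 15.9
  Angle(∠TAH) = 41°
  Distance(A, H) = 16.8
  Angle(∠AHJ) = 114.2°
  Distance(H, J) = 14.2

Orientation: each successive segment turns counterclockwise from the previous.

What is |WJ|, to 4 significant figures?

13.61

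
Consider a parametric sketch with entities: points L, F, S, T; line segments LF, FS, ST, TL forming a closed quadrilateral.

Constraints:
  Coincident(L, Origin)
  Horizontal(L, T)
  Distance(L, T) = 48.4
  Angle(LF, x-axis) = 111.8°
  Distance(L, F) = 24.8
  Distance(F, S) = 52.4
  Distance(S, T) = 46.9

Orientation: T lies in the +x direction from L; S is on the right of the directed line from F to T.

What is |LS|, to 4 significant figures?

27.61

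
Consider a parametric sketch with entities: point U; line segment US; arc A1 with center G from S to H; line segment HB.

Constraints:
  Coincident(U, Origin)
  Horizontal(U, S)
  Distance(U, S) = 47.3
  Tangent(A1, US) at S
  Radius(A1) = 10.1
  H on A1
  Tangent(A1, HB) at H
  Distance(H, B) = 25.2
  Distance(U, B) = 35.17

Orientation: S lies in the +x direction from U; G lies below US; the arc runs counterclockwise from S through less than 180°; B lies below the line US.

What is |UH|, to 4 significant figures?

39.24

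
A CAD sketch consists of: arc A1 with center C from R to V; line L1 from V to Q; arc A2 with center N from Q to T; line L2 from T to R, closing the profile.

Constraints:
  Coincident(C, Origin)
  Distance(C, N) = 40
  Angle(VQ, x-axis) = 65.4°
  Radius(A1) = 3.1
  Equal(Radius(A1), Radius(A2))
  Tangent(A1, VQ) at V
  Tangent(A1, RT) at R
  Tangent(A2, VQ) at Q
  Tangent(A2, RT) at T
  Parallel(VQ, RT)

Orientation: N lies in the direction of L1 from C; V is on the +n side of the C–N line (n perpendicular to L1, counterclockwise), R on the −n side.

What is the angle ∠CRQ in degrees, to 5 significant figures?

81.189°

Tangency of A1 to both parallel lines with radius 3.1 puts V and R at C ± 3.1·n: V = (-2.8186, 1.2905), R = (2.8186, -1.2905). Equal radii place Q and T the same way about N: Q = N + 3.1·n = (13.833, 37.660), T = N − 3.1·n = (19.470, 35.079). Then cos ∠CRQ = RC·RQ / (|RC||RQ|), giving 81.189°.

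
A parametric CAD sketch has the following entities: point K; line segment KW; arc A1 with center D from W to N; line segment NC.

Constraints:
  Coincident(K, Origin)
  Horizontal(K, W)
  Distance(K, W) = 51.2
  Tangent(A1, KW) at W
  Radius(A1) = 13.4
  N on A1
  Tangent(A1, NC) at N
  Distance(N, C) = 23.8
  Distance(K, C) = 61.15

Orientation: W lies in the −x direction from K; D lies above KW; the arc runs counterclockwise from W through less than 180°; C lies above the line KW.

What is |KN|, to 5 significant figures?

42.351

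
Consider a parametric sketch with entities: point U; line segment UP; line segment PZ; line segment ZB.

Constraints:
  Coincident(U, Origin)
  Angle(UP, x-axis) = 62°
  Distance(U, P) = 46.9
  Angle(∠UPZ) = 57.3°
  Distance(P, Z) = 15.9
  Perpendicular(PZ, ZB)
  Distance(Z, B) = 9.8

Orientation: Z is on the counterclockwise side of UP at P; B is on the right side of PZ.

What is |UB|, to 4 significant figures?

50.16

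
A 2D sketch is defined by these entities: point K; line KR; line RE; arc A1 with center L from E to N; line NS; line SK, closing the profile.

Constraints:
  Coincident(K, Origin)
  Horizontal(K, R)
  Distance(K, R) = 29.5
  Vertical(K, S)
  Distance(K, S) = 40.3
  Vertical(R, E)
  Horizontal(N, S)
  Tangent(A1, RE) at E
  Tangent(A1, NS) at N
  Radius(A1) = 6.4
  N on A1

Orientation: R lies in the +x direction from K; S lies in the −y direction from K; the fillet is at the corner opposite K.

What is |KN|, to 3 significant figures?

46.5

K is at the origin; KR is horizontal with |KR| = 29.5 and R on the +x side, so R = (29.5, 0.00). KS is vertical with |KS| = 40.3 and S on the −y side, so S = (0.00, -40.3). The virtual corner opposite K is at (29.5, -40.3). Since A1 is tangent to RE there, LE ⟂ RE and the tangent condition forces LN to be normal to NS, with radius 6.4, so the center L sits 6.4 in from both sides at L = (23.1, -33.9). That places the tangent points at E = (29.5, -33.9) on RE and N = (23.1, -40.3) on NS. Then |KN| = |N − K| = 46.5.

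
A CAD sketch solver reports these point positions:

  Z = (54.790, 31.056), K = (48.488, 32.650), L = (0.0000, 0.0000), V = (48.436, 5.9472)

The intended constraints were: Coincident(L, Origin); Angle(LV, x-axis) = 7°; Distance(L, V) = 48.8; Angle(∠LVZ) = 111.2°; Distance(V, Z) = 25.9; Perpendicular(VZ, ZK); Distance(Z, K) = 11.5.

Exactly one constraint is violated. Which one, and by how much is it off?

Distance(Z, K) = 11.5 — off by 5.00.

L = (0.00, 0.00) ✓; LV at 7.000° ✓; |LV| = 48.80 ✓; ∠LVZ = 111.2° ✓; |VZ| = 25.90 ✓; ∠(VZ, ZK) = 90.01° ✓; |ZK| = 6.500 ✗.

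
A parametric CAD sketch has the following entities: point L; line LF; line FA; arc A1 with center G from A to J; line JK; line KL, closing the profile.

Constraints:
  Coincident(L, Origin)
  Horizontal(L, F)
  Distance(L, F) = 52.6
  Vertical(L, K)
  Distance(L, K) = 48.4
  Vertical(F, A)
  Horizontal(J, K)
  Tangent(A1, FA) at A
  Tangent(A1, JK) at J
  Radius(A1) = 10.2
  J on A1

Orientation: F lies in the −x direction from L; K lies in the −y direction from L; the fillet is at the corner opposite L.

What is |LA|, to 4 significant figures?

65.01

L is at the origin; LF is horizontal with |LF| = 52.6 and F on the −x side, so F = (-52.60, 0.000). L and K share the same x with |LK| = 48.4 and K on the −y side, so K = (0.000, -48.40). The virtual corner opposite L is at (-52.60, -48.40). A1 meets FA tangentially, so GA is at right angles to FA and the tangent condition forces GJ to be normal to JK, with radius 10.2, so the center G sits 10.2 in from both sides at G = (-42.40, -38.20). That places the tangent points at A = (-52.60, -38.20) on FA and J = (-42.40, -48.40) on JK. Then |LA| = |A − L| = 65.01.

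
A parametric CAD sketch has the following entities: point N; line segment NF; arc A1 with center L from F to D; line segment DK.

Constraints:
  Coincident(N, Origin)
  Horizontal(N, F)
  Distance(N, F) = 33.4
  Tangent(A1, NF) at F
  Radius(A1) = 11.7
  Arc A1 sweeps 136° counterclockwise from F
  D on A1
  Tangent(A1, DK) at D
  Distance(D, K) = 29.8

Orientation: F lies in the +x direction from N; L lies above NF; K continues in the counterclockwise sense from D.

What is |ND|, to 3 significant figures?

46.1

N is at the origin; N and F share the same y with |NF| = 33.4 and F on the +x side, so F = (33.4, 0.00). Tangency of A1 to NF means the radius LF is perpendicular to NF, so L = F + (0, 11.7) = (33.4, 11.7). On A1, F sits at bearing -90° from L; a 136° counterclockwise sweep puts D at bearing 46°, so D = L + 11.7·(cos 46°, sin 46°) = (41.5, 20.1). Then |ND| = |D − N| = 46.1.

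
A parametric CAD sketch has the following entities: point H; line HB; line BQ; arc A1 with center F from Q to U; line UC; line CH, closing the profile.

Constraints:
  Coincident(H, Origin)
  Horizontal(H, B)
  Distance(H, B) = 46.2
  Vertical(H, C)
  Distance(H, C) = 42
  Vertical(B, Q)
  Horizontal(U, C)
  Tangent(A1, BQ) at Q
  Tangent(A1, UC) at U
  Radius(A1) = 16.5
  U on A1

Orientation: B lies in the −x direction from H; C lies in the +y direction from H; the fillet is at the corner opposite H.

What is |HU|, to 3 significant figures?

51.4

H is at the origin; H and B share the same y with |HB| = 46.2 and B on the −x side, so B = (-46.2, 0.00). H and C share the same x with |HC| = 42.0 and C on the +y side, so C = (0.00, 42.0). The virtual corner opposite H is at (-46.2, 42.0). Tangency of A1 to BQ means the radius FQ is perpendicular to BQ and since A1 is tangent to UC there, FU ⟂ UC, with radius 16.5, so the center F sits 16.5 in from both sides at F = (-29.7, 25.5). That places the tangent points at Q = (-46.2, 25.5) on BQ and U = (-29.7, 42.0) on UC. Then |HU| = |U − H| = 51.4.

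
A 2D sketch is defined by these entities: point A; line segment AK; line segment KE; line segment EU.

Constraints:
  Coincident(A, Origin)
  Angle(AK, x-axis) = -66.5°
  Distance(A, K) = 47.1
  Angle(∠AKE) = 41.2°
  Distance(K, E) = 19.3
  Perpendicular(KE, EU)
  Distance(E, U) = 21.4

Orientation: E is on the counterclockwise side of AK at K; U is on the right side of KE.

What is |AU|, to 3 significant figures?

54.9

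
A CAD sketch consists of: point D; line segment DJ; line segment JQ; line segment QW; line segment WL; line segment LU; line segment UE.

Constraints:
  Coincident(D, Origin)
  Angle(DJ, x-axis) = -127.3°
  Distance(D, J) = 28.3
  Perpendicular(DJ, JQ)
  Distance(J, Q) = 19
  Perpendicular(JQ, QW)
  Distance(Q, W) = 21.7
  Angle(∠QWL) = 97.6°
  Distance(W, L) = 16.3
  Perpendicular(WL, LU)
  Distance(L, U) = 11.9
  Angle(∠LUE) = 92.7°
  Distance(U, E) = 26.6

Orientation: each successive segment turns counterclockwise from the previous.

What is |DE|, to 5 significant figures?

34.552

D is at the origin; DJ runs at -127.3° with length 28.3, so J = (-17.149, -22.512). DJ ⟂ JQ, so JQ runs at -37.300°; with |JQ| = 19.0, Q = (-2.0355, -34.026). The perpendicularity gives QW at right angles to JQ, so QW runs at 52.700°; with |QW| = 21.7, W = (11.114, -16.764). ∠QWL = 97.6° gives WL at 135.10° from the x-axis; with |WL| = 16.3, L = (-0.43147, -5.2582). WL ⟂ LU, so LU runs at -134.90°; with |LU| = 11.9, U = (-8.8313, -13.687). ∠LUE = 92.7° gives UE at -47.600° from the x-axis; with |UE| = 26.6, E = (9.1051, -33.330). Then |DE| = |E − D| = 34.552.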